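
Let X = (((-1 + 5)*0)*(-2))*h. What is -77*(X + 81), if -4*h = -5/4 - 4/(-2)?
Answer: -6237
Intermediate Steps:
h = -3/16 (h = -(-5/4 - 4/(-2))/4 = -(-5*1/4 - 4*(-1/2))/4 = -(-5/4 + 2)/4 = -1/4*3/4 = -3/16 ≈ -0.18750)
X = 0 (X = (((-1 + 5)*0)*(-2))*(-3/16) = ((4*0)*(-2))*(-3/16) = (0*(-2))*(-3/16) = 0*(-3/16) = 0)
-77*(X + 81) = -77*(0 + 81) = -77*81 = -6237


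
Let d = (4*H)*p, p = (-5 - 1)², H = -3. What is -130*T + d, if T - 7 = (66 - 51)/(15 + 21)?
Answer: -8377/6 ≈ -1396.2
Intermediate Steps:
p = 36 (p = (-6)² = 36)
d = -432 (d = (4*(-3))*36 = -12*36 = -432)
T = 89/12 (T = 7 + (66 - 51)/(15 + 21) = 7 + 15/36 = 7 + 15*(1/36) = 7 + 5/12 = 89/12 ≈ 7.4167)
-130*T + d = -130*89/12 - 432 = -5785/6 - 432 = -8377/6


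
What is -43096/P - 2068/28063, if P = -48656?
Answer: 138597805/170679166 ≈ 0.81204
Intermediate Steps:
-43096/P - 2068/28063 = -43096/(-48656) - 2068/28063 = -43096*(-1/48656) - 2068*1/28063 = 5387/6082 - 2068/28063 = 138597805/170679166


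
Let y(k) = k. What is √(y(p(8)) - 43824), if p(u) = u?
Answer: 2*I*√10954 ≈ 209.32*I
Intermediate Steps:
√(y(p(8)) - 43824) = √(8 - 43824) = √(-43816) = 2*I*√10954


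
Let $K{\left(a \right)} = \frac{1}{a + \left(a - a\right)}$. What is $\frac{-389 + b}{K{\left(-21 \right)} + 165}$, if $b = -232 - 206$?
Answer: $- \frac{17367}{3464} \approx -5.0136$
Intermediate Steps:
$K{\left(a \right)} = \frac{1}{a}$ ($K{\left(a \right)} = \frac{1}{a + 0} = \frac{1}{a}$)
$b = -438$ ($b = -232 - 206 = -438$)
$\frac{-389 + b}{K{\left(-21 \right)} + 165} = \frac{-389 - 438}{\frac{1}{-21} + 165} = - \frac{827}{- \frac{1}{21} + 165} = - \frac{827}{\frac{3464}{21}} = \left(-827\right) \frac{21}{3464} = - \frac{17367}{3464}$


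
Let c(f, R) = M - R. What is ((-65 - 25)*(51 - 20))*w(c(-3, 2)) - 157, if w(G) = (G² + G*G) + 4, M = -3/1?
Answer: -150817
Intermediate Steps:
M = -3 (M = -3*1 = -3)
c(f, R) = -3 - R
w(G) = 4 + 2*G² (w(G) = (G² + G²) + 4 = 2*G² + 4 = 4 + 2*G²)
((-65 - 25)*(51 - 20))*w(c(-3, 2)) - 157 = ((-65 - 25)*(51 - 20))*(4 + 2*(-3 - 1*2)²) - 157 = (-90*31)*(4 + 2*(-3 - 2)²) - 157 = -2790*(4 + 2*(-5)²) - 157 = -2790*(4 + 2*25) - 157 = -2790*(4 + 50) - 157 = -2790*54 - 157 = -150660 - 157 = -150817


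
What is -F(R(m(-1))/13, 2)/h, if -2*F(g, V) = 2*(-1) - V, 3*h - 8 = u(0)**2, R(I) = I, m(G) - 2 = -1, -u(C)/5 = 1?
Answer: -2/11 ≈ -0.18182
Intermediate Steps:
u(C) = -5 (u(C) = -5*1 = -5)
m(G) = 1 (m(G) = 2 - 1 = 1)
h = 11 (h = 8/3 + (1/3)*(-5)**2 = 8/3 + (1/3)*25 = 8/3 + 25/3 = 11)
F(g, V) = 1 + V/2 (F(g, V) = -(2*(-1) - V)/2 = -(-2 - V)/2 = 1 + V/2)
-F(R(m(-1))/13, 2)/h = -(1 + (1/2)*2)/11 = -(1 + 1)/11 = -2/11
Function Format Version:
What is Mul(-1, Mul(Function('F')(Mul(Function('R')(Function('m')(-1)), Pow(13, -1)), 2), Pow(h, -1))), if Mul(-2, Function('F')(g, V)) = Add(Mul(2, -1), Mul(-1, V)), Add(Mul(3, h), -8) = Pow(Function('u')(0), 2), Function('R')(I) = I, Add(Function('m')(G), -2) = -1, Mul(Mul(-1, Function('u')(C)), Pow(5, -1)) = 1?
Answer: Rational(-2, 11) ≈ -0.18182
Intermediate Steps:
Function('u')(C) = -5 (Function('u')(C) = Mul(-5, 1) = -5)
Function('m')(G) = 1 (Function('m')(G) = Add(2, -1) = 1)
h = 11 (h = Add(Rational(8, 3), Mul(Rational(1, 3), Pow(-5, 2))) = Add(Rational(8, 3), Mul(Rational(1, 3), 25)) = Add(Rational(8, 3), Rational(25, 3)) = 11)
Function('F')(g, V) = Add(1, Mul(Rational(1, 2), V)) (Function('F')(g, V) = Mul(Rational(-1, 2), Add(Mul(2, -1), Mul(-1, V))) = Mul(Rational(-1, 2), Add(-2, Mul(-1, V))) = Add(1, Mul(Rational(1, 2), V)))
Mul(-1, Mul(Function('F')(Mul(Function('R')(Function('m')(-1)), Pow(13, -1)), 2), Pow(h, -1))) = Mul(-1, Mul(Add(1, Mul(Rational(1, 2), 2)), Pow(11, -1))) = Mul(-1, Mul(Add(1, 1), Rational(1, 11))) = Mul(-1, Mul(2, Rational(1, 11))) = Mul(-1, Rational(2, 11)) = Rational(-2, 11)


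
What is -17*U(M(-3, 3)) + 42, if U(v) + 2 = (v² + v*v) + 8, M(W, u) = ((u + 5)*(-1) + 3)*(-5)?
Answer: -21310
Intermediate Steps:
M(W, u) = 10 + 5*u (M(W, u) = ((5 + u)*(-1) + 3)*(-5) = ((-5 - u) + 3)*(-5) = (-2 - u)*(-5) = 10 + 5*u)
U(v) = 6 + 2*v² (U(v) = -2 + ((v² + v*v) + 8) = -2 + ((v² + v²) + 8) = -2 + (2*v² + 8) = -2 + (8 + 2*v²) = 6 + 2*v²)
-17*U(M(-3, 3)) + 42 = -17*(6 + 2*(10 + 5*3)²) + 42 = -17*(6 + 2*(10 + 15)²) + 42 = -17*(6 + 2*25²) + 42 = -17*(6 + 2*625) + 42 = -17*(6 + 1250) + 42 = -17*1256 + 42 = -21352 + 42 = -21310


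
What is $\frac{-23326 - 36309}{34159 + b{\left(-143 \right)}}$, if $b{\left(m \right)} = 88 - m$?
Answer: $- \frac{11927}{6878} \approx -1.7341$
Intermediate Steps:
$\frac{-23326 - 36309}{34159 + b{\left(-143 \right)}} = \frac{-23326 - 36309}{34159 + \left(88 - -143\right)} = - \frac{59635}{34159 + \left(88 + 143\right)} = - \frac{59635}{34159 + 231} = - \frac{59635}{34390} = \left(-59635\right) \frac{1}{34390} = - \frac{11927}{6878}$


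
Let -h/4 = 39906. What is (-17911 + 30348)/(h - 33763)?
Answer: -12437/193387 ≈ -0.064312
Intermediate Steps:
h = -159624 (h = -4*39906 = -159624)
(-17911 + 30348)/(h - 33763) = (-17911 + 30348)/(-159624 - 33763) = 12437/(-193387) = 12437*(-1/193387) = -12437/193387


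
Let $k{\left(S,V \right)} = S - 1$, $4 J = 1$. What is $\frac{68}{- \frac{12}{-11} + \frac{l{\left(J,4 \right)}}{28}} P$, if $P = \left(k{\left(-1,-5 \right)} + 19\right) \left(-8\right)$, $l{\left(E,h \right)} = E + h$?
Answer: $- \frac{11393536}{1531} \approx -7441.9$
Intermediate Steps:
$J = \frac{1}{4}$ ($J = \frac{1}{4} \cdot 1 = \frac{1}{4} \approx 0.25$)
$k{\left(S,V \right)} = -1 + S$ ($k{\left(S,V \right)} = S - 1 = -1 + S$)
$P = -136$ ($P = \left(\left(-1 - 1\right) + 19\right) \left(-8\right) = \left(-2 + 19\right) \left(-8\right) = 17 \left(-8\right) = -136$)
$\frac{68}{- \frac{12}{-11} + \frac{l{\left(J,4 \right)}}{28}} P = \frac{68}{- \frac{12}{-11} + \frac{\frac{1}{4} + 4}{28}} \left(-136\right) = \frac{68}{\left(-12\right) \left(- \frac{1}{11}\right) + \frac{17}{4} \cdot \frac{1}{28}} \left(-136\right) = \frac{68}{\frac{12}{11} + \frac{17}{112}} \left(-136\right) = \frac{68}{\frac{1531}{1232}} \left(-136\right) = 68 \cdot \frac{1232}{1531} \left(-136\right) = \frac{83776}{1531} \left(-136\right) = - \frac{11393536}{1531}$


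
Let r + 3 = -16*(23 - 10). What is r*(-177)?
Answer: 37347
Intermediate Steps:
r = -211 (r = -3 - 16*(23 - 10) = -3 - 16*13 = -3 - 208 = -211)
r*(-177) = -211*(-177) = 37347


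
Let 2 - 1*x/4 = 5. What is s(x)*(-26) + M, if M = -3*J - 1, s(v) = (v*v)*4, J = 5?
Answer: -14992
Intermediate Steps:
x = -12 (x = 8 - 4*5 = 8 - 20 = -12)
s(v) = 4*v² (s(v) = v²*4 = 4*v²)
M = -16 (M = -3*5 - 1 = -15 - 1 = -16)
s(x)*(-26) + M = (4*(-12)²)*(-26) - 16 = (4*144)*(-26) - 16 = 576*(-26) - 16 = -14976 - 16 = -14992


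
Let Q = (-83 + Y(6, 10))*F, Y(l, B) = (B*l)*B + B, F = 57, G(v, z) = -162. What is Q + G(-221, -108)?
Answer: 29877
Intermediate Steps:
Y(l, B) = B + l*B² (Y(l, B) = l*B² + B = B + l*B²)
Q = 30039 (Q = (-83 + 10*(1 + 10*6))*57 = (-83 + 10*(1 + 60))*57 = (-83 + 10*61)*57 = (-83 + 610)*57 = 527*57 = 30039)
Q + G(-221, -108) = 30039 - 162 = 29877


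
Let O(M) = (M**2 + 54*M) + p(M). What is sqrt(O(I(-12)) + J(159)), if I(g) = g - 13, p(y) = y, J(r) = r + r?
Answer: 12*I*sqrt(3) ≈ 20.785*I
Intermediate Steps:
J(r) = 2*r
I(g) = -13 + g
O(M) = M**2 + 55*M (O(M) = (M**2 + 54*M) + M = M**2 + 55*M)
sqrt(O(I(-12)) + J(159)) = sqrt((-13 - 12)*(55 + (-13 - 12)) + 2*159) = sqrt(-25*(55 - 25) + 318) = sqrt(-25*30 + 318) = sqrt(-750 + 318) = sqrt(-432) = 12*I*sqrt(3)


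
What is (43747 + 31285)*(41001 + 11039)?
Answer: 3904665280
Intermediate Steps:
(43747 + 31285)*(41001 + 11039) = 75032*52040 = 3904665280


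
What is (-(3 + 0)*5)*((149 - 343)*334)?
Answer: 971940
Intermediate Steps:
(-(3 + 0)*5)*((149 - 343)*334) = (-3*5)*(-194*334) = -1*15*(-64796) = -15*(-64796) = 971940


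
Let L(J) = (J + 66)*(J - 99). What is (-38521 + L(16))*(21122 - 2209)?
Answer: -857269551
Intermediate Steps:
L(J) = (-99 + J)*(66 + J) (L(J) = (66 + J)*(-99 + J) = (-99 + J)*(66 + J))
(-38521 + L(16))*(21122 - 2209) = (-38521 + (-6534 + 16² - 33*16))*(21122 - 2209) = (-38521 + (-6534 + 256 - 528))*18913 = (-38521 - 6806)*18913 = -45327*18913 = -857269551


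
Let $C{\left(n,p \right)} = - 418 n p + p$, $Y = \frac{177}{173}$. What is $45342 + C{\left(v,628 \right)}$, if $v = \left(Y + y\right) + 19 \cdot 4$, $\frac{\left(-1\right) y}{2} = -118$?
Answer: $- \frac{14207426302}{173} \approx -8.2124 \cdot 10^{7}$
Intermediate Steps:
$y = 236$ ($y = \left(-2\right) \left(-118\right) = 236$)
$Y = \frac{177}{173}$ ($Y = 177 \cdot \frac{1}{173} = \frac{177}{173} \approx 1.0231$)
$v = \frac{54153}{173}$ ($v = \left(\frac{177}{173} + 236\right) + 19 \cdot 4 = \frac{41005}{173} + 76 = \frac{54153}{173} \approx 313.02$)
$C{\left(n,p \right)} = p - 418 n p$ ($C{\left(n,p \right)} = - 418 n p + p = p - 418 n p$)
$45342 + C{\left(v,628 \right)} = 45342 + 628 \left(1 - \frac{22635954}{173}\right) = 45342 + 628 \left(- \frac{22635781}{173}\right) = 45342 - \frac{14215270468}{173} = - \frac{14207426302}{173}$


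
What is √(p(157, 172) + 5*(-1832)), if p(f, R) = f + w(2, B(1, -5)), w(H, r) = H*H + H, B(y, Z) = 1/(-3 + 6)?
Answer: I*√8997 ≈ 94.853*I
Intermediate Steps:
B(y, Z) = ⅓ (B(y, Z) = 1/3 = ⅓)
w(H, r) = H + H² (w(H, r) = H² + H = H + H²)
p(f, R) = 6 + f (p(f, R) = f + 2*(1 + 2) = f + 2*3 = f + 6 = 6 + f)
√(p(157, 172) + 5*(-1832)) = √((6 + 157) + 5*(-1832)) = √(163 - 9160) = √(-8997) = I*√8997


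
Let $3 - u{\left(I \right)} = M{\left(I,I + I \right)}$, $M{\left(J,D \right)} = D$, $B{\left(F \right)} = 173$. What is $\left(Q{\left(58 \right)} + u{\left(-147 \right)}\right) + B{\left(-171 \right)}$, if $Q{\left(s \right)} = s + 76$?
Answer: $604$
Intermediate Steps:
$u{\left(I \right)} = 3 - 2 I$ ($u{\left(I \right)} = 3 - \left(I + I\right) = 3 - 2 I$)
$Q{\left(s \right)} = 76 + s$
$\left(Q{\left(58 \right)} + u{\left(-147 \right)}\right) + B{\left(-171 \right)} = \left(\left(76 + 58\right) + \left(3 - -294\right)\right) + 173 = \left(134 + \left(3 + 294\right)\right) + 173 = \left(134 + 297\right) + 173 = 431 + 173 = 604$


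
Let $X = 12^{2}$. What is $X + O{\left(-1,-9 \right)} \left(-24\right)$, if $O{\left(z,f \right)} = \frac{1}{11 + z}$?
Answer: $\frac{708}{5} \approx 141.6$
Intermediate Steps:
$X = 144$
$X + O{\left(-1,-9 \right)} \left(-24\right) = 144 + \frac{1}{11 - 1} \left(-24\right) = 144 + \frac{1}{10} \left(-24\right) = 144 - \frac{12}{5} = \frac{708}{5}$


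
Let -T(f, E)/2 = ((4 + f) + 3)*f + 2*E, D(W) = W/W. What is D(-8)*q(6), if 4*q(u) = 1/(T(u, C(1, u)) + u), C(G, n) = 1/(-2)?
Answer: -1/592 ≈ -0.0016892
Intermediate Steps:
D(W) = 1
C(G, n) = -1/2
T(f, E) = -4*E - 2*f*(7 + f) (T(f, E) = -2*(((4 + f) + 3)*f + 2*E) = -2*((7 + f)*f + 2*E) = -2*(f*(7 + f) + 2*E) = -2*(2*E + f*(7 + f)) = -4*E - 2*f*(7 + f))
q(u) = 1/(4*(2 - 13*u - 2*u**2)) (q(u) = 1/(4*((-14*u - 4*(-1/2) - 2*u**2) + u)) = 1/(4*((-14*u + 2 - 2*u**2) + u)) = 1/(4*((2 - 14*u - 2*u**2) + u)) = 1/(4*(2 - 13*u - 2*u**2)))
D(-8)*q(6) = 1*(-1/(-8 + 8*6**2 + 52*6)) = 1*(-1/(-8 + 8*36 + 312)) = 1*(-1/(-8 + 288 + 312)) = 1*(-1/592) = -1/592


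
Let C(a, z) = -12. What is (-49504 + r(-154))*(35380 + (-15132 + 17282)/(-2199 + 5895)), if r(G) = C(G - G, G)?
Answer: -809380056385/462 ≈ -1.7519e+9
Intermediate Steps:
r(G) = -12
(-49504 + r(-154))*(35380 + (-15132 + 17282)/(-2199 + 5895)) = (-49504 - 12)*(35380 + (-15132 + 17282)/(-2199 + 5895)) = -49516*(35380 + 2150/3696) = -49516*(35380 + 2150*(1/3696)) = -49516*(35380 + 1075/1848) = -49516*65383315/1848 = -809380056385/462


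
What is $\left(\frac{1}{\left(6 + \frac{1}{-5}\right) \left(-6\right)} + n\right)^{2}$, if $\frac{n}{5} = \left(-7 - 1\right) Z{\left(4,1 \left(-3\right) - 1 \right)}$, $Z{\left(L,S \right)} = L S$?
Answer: $\frac{12399936025}{30276} \approx 4.0956 \cdot 10^{5}$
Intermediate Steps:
$n = 640$ ($n = 5 \left(-7 - 1\right) 4 \left(1 \left(-3\right) - 1\right) = 5 \left(- 8 \cdot 4 \left(-3 - 1\right)\right) = 5 \left(- 8 \cdot 4 \left(-4\right)\right) = 5 \left(\left(-8\right) \left(-16\right)\right) = 5 \cdot 128 = 640$)
$\left(\frac{1}{\left(6 + \frac{1}{-5}\right) \left(-6\right)} + n\right)^{2} = \left(\frac{1}{\left(6 + \frac{1}{-5}\right) \left(-6\right)} + 640\right)^{2} = \left(\frac{1}{\left(6 - \frac{1}{5}\right) \left(-6\right)} + 640\right)^{2} = \left(\frac{1}{\frac{29}{5} \left(-6\right)} + 640\right)^{2} = \left(\frac{1}{- \frac{174}{5}} + 640\right)^{2} = \left(- \frac{5}{174} + 640\right)^{2} = \left(\frac{111355}{174}\right)^{2} = \frac{12399936025}{30276}$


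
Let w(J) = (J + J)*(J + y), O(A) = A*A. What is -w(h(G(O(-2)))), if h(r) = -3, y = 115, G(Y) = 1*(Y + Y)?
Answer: 672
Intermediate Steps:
O(A) = A²
G(Y) = 2*Y (G(Y) = 1*(2*Y) = 2*Y)
w(J) = 2*J*(115 + J) (w(J) = (J + J)*(J + 115) = (2*J)*(115 + J) = 2*J*(115 + J))
-w(h(G(O(-2)))) = -2*(-3)*(115 - 3) = -2*(-3)*112 = -1*(-672) = 672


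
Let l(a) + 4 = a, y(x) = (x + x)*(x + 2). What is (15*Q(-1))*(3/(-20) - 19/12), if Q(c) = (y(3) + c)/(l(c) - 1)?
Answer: 377/3 ≈ 125.67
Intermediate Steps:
y(x) = 2*x*(2 + x) (y(x) = (2*x)*(2 + x) = 2*x*(2 + x))
l(a) = -4 + a
Q(c) = (30 + c)/(-5 + c) (Q(c) = (2*3*(2 + 3) + c)/((-4 + c) - 1) = (2*3*5 + c)/(-5 + c) = (30 + c)/(-5 + c))
(15*Q(-1))*(3/(-20) - 19/12) = (15*((30 - 1)/(-5 - 1)))*(3/(-20) - 19/12) = (15*(29/(-6)))*(3*(-1/20) - 19*1/12) = (15*(-⅙*29))*(-3/20 - 19/12) = (15*(-29/6))*(-26/15) = -145/2*(-26/15) = 377/3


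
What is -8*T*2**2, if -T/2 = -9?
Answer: -576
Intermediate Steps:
T = 18 (T = -2*(-9) = 18)
-8*T*2**2 = -8*18*2**2 = -144*4 = -576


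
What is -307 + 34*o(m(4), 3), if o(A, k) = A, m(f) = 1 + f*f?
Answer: 271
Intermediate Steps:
m(f) = 1 + f²
-307 + 34*o(m(4), 3) = -307 + 34*(1 + 4²) = -307 + 34*(1 + 16) = -307 + 34*17 = -307 + 578 = 271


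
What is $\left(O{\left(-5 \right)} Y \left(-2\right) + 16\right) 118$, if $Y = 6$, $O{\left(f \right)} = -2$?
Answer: $4720$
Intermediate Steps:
$\left(O{\left(-5 \right)} Y \left(-2\right) + 16\right) 118 = \left(\left(-2\right) 6 \left(-2\right) + 16\right) 118 = \left(\left(-12\right) \left(-2\right) + 16\right) 118 = \left(24 + 16\right) 118 = 40 \cdot 118 = 4720$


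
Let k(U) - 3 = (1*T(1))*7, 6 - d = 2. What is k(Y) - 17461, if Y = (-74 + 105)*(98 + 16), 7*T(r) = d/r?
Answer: -17454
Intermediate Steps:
d = 4 (d = 6 - 1*2 = 6 - 2 = 4)
T(r) = 4/(7*r) (T(r) = (4/r)/7 = 4/(7*r))
Y = 3534 (Y = 31*114 = 3534)
k(U) = 7 (k(U) = 3 + (1*((4/7)/1))*7 = 3 + (1*((4/7)*1))*7 = 3 + (1*(4/7))*7 = 3 + (4/7)*7 = 3 + 4 = 7)
k(Y) - 17461 = 7 - 17461 = -17454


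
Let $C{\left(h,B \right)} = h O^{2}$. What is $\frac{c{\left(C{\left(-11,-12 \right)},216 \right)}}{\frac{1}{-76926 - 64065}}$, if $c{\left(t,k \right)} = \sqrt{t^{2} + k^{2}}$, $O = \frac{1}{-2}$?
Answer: $- \frac{140991 \sqrt{746617}}{4} \approx -3.0457 \cdot 10^{7}$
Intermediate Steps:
$O = - \frac{1}{2} \approx -0.5$
$C{\left(h,B \right)} = \frac{h}{4}$ ($C{\left(h,B \right)} = h \left(- \frac{1}{2}\right)^{2} = h \frac{1}{4} = \frac{h}{4}$)
$c{\left(t,k \right)} = \sqrt{k^{2} + t^{2}}$
$\frac{c{\left(C{\left(-11,-12 \right)},216 \right)}}{\frac{1}{-76926 - 64065}} = \frac{\sqrt{216^{2} + \left(\frac{1}{4} \left(-11\right)\right)^{2}}}{\frac{1}{-76926 - 64065}} = \frac{\sqrt{46656 + \left(- \frac{11}{4}\right)^{2}}}{\frac{1}{-140991}} = \frac{\sqrt{46656 + \frac{121}{16}}}{- \frac{1}{140991}} = \sqrt{\frac{746617}{16}} \left(-140991\right) = \frac{\sqrt{746617}}{4} \left(-140991\right) = - \frac{140991 \sqrt{746617}}{4}$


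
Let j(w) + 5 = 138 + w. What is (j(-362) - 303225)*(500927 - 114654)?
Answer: -117216086942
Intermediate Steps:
j(w) = 133 + w (j(w) = -5 + (138 + w) = 133 + w)
(j(-362) - 303225)*(500927 - 114654) = ((133 - 362) - 303225)*(500927 - 114654) = (-229 - 303225)*386273 = -303454*386273 = -117216086942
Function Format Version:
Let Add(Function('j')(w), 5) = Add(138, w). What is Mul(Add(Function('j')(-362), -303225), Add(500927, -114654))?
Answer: -117216086942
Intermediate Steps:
Function('j')(w) = Add(133, w) (Function('j')(w) = Add(-5, Add(138, w)) = Add(133, w))
Mul(Add(Function('j')(-362), -303225), Add(500927, -114654)) = Mul(Add(Add(133, -362), -303225), Add(500927, -114654)) = Mul(Add(-229, -303225), 386273) = Mul(-303454, 386273) = -117216086942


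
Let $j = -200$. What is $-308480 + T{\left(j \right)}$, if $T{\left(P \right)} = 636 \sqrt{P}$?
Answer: $-308480 + 6360 i \sqrt{2} \approx -3.0848 \cdot 10^{5} + 8994.4 i$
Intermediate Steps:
$-308480 + T{\left(j \right)} = -308480 + 636 \sqrt{-200} = -308480 + 636 \cdot 10 i \sqrt{2} = -308480 + 6360 i \sqrt{2}$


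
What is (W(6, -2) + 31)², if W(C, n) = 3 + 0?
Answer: 1156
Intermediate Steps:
W(C, n) = 3
(W(6, -2) + 31)² = (3 + 31)² = 34² = 1156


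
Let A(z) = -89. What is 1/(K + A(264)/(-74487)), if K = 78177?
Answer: 74487/5823170288 ≈ 1.2791e-5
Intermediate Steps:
1/(K + A(264)/(-74487)) = 1/(78177 - 89/(-74487)) = 1/(78177 - 89*(-1/74487)) = 1/(78177 + 89/74487) = 1/(5823170288/74487) = 74487/5823170288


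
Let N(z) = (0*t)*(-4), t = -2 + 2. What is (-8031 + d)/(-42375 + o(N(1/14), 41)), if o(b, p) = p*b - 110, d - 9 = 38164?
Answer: -30142/42485 ≈ -0.70947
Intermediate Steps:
d = 38173 (d = 9 + 38164 = 38173)
t = 0
N(z) = 0 (N(z) = (0*0)*(-4) = 0*(-4) = 0)
o(b, p) = -110 + b*p (o(b, p) = b*p - 110 = -110 + b*p)
(-8031 + d)/(-42375 + o(N(1/14), 41)) = (-8031 + 38173)/(-42375 + (-110 + 0*41)) = 30142/(-42375 + (-110 + 0)) = 30142/(-42375 - 110) = 30142/(-42485) = 30142*(-1/42485) = -30142/42485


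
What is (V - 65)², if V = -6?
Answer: 5041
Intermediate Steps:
(V - 65)² = (-6 - 65)² = (-71)² = 5041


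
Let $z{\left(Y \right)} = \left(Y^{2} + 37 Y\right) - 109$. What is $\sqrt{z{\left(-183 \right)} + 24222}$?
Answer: $\sqrt{50831} \approx 225.46$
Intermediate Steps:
$z{\left(Y \right)} = -109 + Y^{2} + 37 Y$
$\sqrt{z{\left(-183 \right)} + 24222} = \sqrt{\left(-109 + \left(-183\right)^{2} + 37 \left(-183\right)\right) + 24222} = \sqrt{\left(-109 + 33489 - 6771\right) + 24222} = \sqrt{26609 + 24222} = \sqrt{50831}$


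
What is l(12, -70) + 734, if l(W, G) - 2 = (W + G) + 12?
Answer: 690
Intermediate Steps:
l(W, G) = 14 + G + W (l(W, G) = 2 + ((W + G) + 12) = 2 + ((G + W) + 12) = 2 + (12 + G + W) = 14 + G + W)
l(12, -70) + 734 = (14 - 70 + 12) + 734 = -44 + 734 = 690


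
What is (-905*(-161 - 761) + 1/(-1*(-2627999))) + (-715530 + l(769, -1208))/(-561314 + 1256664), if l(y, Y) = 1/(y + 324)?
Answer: 1666586199501440704339/1997325361382450 ≈ 8.3441e+5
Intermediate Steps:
l(y, Y) = 1/(324 + y)
(-905*(-161 - 761) + 1/(-1*(-2627999))) + (-715530 + l(769, -1208))/(-561314 + 1256664) = (-905*(-161 - 761) + 1/(-1*(-2627999))) + (-715530 + 1/(324 + 769))/(-561314 + 1256664) = (-905*(-922) + 1/2627999) + (-715530 + 1/1093)/695350 = (834410 + 1/2627999) + (-715530 + 1/1093)*(1/695350) = 2192828645591/2627999 - 782074289/1093*1/695350 = 2192828645591/2627999 - 782074289/760017550 = 1666586199501440704339/1997325361382450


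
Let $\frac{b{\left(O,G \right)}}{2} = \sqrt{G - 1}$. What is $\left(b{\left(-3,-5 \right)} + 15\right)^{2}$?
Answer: $201 + 60 i \sqrt{6} \approx 201.0 + 146.97 i$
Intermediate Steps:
$b{\left(O,G \right)} = 2 \sqrt{-1 + G}$ ($b{\left(O,G \right)} = 2 \sqrt{G - 1} = 2 \sqrt{-1 + G}$)
$\left(b{\left(-3,-5 \right)} + 15\right)^{2} = \left(2 \sqrt{-1 - 5} + 15\right)^{2} = \left(2 \sqrt{-6} + 15\right)^{2} = \left(2 i \sqrt{6} + 15\right)^{2} = \left(15 + 2 i \sqrt{6}\right)^{2}$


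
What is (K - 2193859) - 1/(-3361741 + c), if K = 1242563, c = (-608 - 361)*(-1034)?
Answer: -2244863544319/2359795 ≈ -9.5130e+5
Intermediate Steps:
c = 1001946 (c = -969*(-1034) = 1001946)
(K - 2193859) - 1/(-3361741 + c) = (1242563 - 2193859) - 1/(-3361741 + 1001946) = -951296 - 1/(-2359795) = -951296 - 1*(-1/2359795) = -951296 + 1/2359795 = -2244863544319/2359795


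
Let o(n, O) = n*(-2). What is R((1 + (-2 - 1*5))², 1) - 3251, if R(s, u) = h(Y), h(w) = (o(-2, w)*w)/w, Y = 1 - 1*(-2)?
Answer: -3247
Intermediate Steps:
o(n, O) = -2*n
Y = 3 (Y = 1 + 2 = 3)
h(w) = 4 (h(w) = ((-2*(-2))*w)/w = (4*w)/w = 4)
R(s, u) = 4
R((1 + (-2 - 1*5))², 1) - 3251 = 4 - 3251 = -3247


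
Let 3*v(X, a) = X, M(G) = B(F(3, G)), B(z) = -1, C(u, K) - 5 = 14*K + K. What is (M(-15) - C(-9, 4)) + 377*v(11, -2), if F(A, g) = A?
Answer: 3949/3 ≈ 1316.3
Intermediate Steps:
C(u, K) = 5 + 15*K (C(u, K) = 5 + (14*K + K) = 5 + 15*K)
M(G) = -1
v(X, a) = X/3
(M(-15) - C(-9, 4)) + 377*v(11, -2) = (-1 - (5 + 15*4)) + 377*((⅓)*11) = (-1 - (5 + 60)) + 377*(11/3) = (-1 - 1*65) + 4147/3 = (-1 - 65) + 4147/3 = -66 + 4147/3 = 3949/3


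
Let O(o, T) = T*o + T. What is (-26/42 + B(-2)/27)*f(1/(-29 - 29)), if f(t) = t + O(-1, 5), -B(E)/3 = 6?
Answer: 9/406 ≈ 0.022167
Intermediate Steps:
B(E) = -18 (B(E) = -3*6 = -18)
O(o, T) = T + T*o
f(t) = t (f(t) = t + 5*(1 - 1) = t + 5*0 = t + 0 = t)
(-26/42 + B(-2)/27)*f(1/(-29 - 29)) = (-26/42 - 18/27)/(-29 - 29) = (-26*1/42 - 18*1/27)/(-58) = (-13/21 - ⅔)*(-1/58) = -9/7*(-1/58) = 9/406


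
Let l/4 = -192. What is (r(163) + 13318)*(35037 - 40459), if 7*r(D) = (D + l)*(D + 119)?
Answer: 419576048/7 ≈ 5.9939e+7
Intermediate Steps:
l = -768 (l = 4*(-192) = -768)
r(D) = (-768 + D)*(119 + D)/7 (r(D) = ((D - 768)*(D + 119))/7 = ((-768 + D)*(119 + D))/7 = (-768 + D)*(119 + D)/7)
(r(163) + 13318)*(35037 - 40459) = ((-13056 - 649/7*163 + (⅐)*163²) + 13318)*(35037 - 40459) = ((-13056 - 105787/7 + (⅐)*26569) + 13318)*(-5422) = ((-13056 - 105787/7 + 26569/7) + 13318)*(-5422) = (-170610/7 + 13318)*(-5422) = -77384/7*(-5422) = 419576048/7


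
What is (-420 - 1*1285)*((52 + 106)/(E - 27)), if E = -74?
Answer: 269390/101 ≈ 2667.2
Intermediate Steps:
(-420 - 1*1285)*((52 + 106)/(E - 27)) = (-420 - 1*1285)*((52 + 106)/(-74 - 27)) = (-420 - 1285)*(158/(-101)) = -269390*(-1)/101 = -1705*(-158/101) = 269390/101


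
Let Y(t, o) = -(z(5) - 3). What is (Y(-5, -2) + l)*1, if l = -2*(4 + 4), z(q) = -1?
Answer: -12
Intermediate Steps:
Y(t, o) = 4 (Y(t, o) = -(-1 - 3) = -1*(-4) = 4)
l = -16 (l = -2*8 = -16)
(Y(-5, -2) + l)*1 = (4 - 16)*1 = -12*1 = -12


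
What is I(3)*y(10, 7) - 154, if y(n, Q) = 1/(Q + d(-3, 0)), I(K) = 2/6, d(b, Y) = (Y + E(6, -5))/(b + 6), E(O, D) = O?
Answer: -4157/27 ≈ -153.96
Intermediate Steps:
d(b, Y) = (6 + Y)/(6 + b) (d(b, Y) = (Y + 6)/(b + 6) = (6 + Y)/(6 + b))
I(K) = ⅓ (I(K) = 2*(⅙) = ⅓)
y(n, Q) = 1/(2 + Q) (y(n, Q) = 1/(Q + (6 + 0)/(6 - 3)) = 1/(Q + 6/3) = 1/(Q + (⅓)*6) = 1/(Q + 2) = 1/(2 + Q))
I(3)*y(10, 7) - 154 = 1/(3*(2 + 7)) - 154 = (⅓)/9 - 154 = (⅓)*(⅑) - 154 = 1/27 - 154 = -4157/27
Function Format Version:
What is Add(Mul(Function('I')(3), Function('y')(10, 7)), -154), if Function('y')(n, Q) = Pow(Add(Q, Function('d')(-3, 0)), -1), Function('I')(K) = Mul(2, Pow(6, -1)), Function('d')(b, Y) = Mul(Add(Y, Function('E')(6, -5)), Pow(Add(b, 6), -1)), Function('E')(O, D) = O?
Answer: Rational(-4157, 27) ≈ -153.96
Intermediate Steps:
Function('d')(b, Y) = Mul(Pow(Add(6, b), -1), Add(6, Y)) (Function('d')(b, Y) = Mul(Add(Y, 6), Pow(Add(b, 6), -1)) = Mul(Add(6, Y), Pow(Add(6, b), -1)) = Mul(Pow(Add(6, b), -1), Add(6, Y)))
Function('I')(K) = Rational(1, 3) (Function('I')(K) = Mul(2, Rational(1, 6)) = Rational(1, 3))
Function('y')(n, Q) = Pow(Add(2, Q), -1) (Function('y')(n, Q) = Pow(Add(Q, Mul(Pow(Add(6, -3), -1), Add(6, 0))), -1) = Pow(Add(Q, Mul(Pow(3, -1), 6)), -1) = Pow(Add(Q, Mul(Rational(1, 3), 6)), -1) = Pow(Add(Q, 2), -1) = Pow(Add(2, Q), -1))
Add(Mul(Function('I')(3), Function('y')(10, 7)), -154) = Add(Mul(Rational(1, 3), Pow(Add(2, 7), -1)), -154) = Add(Mul(Rational(1, 3), Pow(9, -1)), -154) = Add(Mul(Rational(1, 3), Rational(1, 9)), -154) = Add(Rational(1, 27), -154) = Rational(-4157, 27)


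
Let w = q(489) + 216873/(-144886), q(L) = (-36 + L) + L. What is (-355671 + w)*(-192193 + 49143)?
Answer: 3676061904909675/72443 ≈ 5.0744e+10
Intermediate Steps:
q(L) = -36 + 2*L
w = 136265739/144886 (w = (-36 + 2*489) + 216873/(-144886) = (-36 + 978) + 216873*(-1/144886) = 942 - 216873/144886 = 136265739/144886 ≈ 940.50)
(-355671 + w)*(-192193 + 49143) = (-355671 + 136265739/144886)*(-192193 + 49143) = -51395482767/144886*(-143050) = 3676061904909675/72443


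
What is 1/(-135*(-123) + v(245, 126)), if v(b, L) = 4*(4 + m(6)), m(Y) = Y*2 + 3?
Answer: 1/16681 ≈ 5.9948e-5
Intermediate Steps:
m(Y) = 3 + 2*Y (m(Y) = 2*Y + 3 = 3 + 2*Y)
v(b, L) = 76 (v(b, L) = 4*(4 + (3 + 2*6)) = 4*(4 + (3 + 12)) = 4*(4 + 15) = 4*19 = 76)
1/(-135*(-123) + v(245, 126)) = 1/(-135*(-123) + 76) = 1/(16605 + 76) = 1/16681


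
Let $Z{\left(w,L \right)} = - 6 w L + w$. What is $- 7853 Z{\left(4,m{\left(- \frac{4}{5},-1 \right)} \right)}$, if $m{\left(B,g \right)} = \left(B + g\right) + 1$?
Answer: $- \frac{910948}{5} \approx -1.8219 \cdot 10^{5}$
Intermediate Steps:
$m{\left(B,g \right)} = 1 + B + g$
$Z{\left(w,L \right)} = w - 6 L w$ ($Z{\left(w,L \right)} = - 6 L w + w = w - 6 L w$)
$- 7853 Z{\left(4,m{\left(- \frac{4}{5},-1 \right)} \right)} = - 7853 \cdot 4 \left(1 - 6 \left(1 - \frac{4}{5} - 1\right)\right) = - 7853 \cdot 4 \left(1 - - \frac{24}{5}\right) = - 7853 \cdot 4 \left(1 + \frac{24}{5}\right) = - 7853 \cdot 4 \cdot \frac{29}{5} = \left(-7853\right) \frac{116}{5} = - \frac{910948}{5}$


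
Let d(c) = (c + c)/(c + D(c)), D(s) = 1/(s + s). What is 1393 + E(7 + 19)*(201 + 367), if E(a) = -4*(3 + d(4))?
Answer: -324367/33 ≈ -9829.3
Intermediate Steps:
D(s) = 1/(2*s)
d(c) = 2*c/(c + 1/(2*c)) (d(c) = (c + c)/(c + 1/(2*c)) = (2*c)/(c + 1/(2*c)) = 2*c/(c + 1/(2*c)))
E(a) = -652/33 (E(a) = -4*(3 + 4*4**2/(1 + 2*4**2)) = -4*(3 + 4*16/(1 + 2*16)) = -4*(3 + 4*16/(1 + 32)) = -4*(3 + 4*16/33) = -4*(3 + 4*16*(1/33)) = -4*(3 + 64/33) = -4*163/33 = -652/33)
1393 + E(7 + 19)*(201 + 367) = 1393 - 652*(201 + 367)/33 = 1393 - 652/33*568 = 1393 - 370336/33 = -324367/33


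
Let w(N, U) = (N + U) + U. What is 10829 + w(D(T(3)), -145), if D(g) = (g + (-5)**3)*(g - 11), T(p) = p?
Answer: 11515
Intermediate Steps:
D(g) = (-125 + g)*(-11 + g) (D(g) = (g - 125)*(-11 + g) = (-125 + g)*(-11 + g))
w(N, U) = N + 2*U
10829 + w(D(T(3)), -145) = 10829 + ((1375 + 3**2 - 136*3) + 2*(-145)) = 10829 + ((1375 + 9 - 408) - 290) = 10829 + (976 - 290) = 10829 + 686 = 11515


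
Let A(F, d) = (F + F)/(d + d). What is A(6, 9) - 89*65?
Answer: -17353/3 ≈ -5784.3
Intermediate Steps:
A(F, d) = F/d (A(F, d) = (2*F)/((2*d)) = (2*F)*(1/(2*d)) = F/d)
A(6, 9) - 89*65 = 6/9 - 89*65 = 6*(1/9) - 5785 = 2/3 - 5785 = -17353/3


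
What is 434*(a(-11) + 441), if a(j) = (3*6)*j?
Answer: 105462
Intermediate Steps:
a(j) = 18*j
434*(a(-11) + 441) = 434*(18*(-11) + 441) = 434*(-198 + 441) = 434*243 = 105462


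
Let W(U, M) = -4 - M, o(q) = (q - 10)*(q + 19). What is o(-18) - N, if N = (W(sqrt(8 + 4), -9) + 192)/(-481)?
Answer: -13271/481 ≈ -27.590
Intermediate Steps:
o(q) = (-10 + q)*(19 + q)
N = -197/481 (N = ((-4 - 1*(-9)) + 192)/(-481) = ((-4 + 9) + 192)*(-1/481) = (5 + 192)*(-1/481) = 197*(-1/481) = -197/481 ≈ -0.40956)
o(-18) - N = (-190 + (-18)**2 + 9*(-18)) - 1*(-197/481) = (-190 + 324 - 162) + 197/481 = -28 + 197/481 = -13271/481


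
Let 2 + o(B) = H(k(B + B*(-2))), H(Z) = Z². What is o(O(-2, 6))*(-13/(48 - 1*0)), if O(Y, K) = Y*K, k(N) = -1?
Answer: 13/48 ≈ 0.27083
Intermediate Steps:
O(Y, K) = K*Y
o(B) = -1 (o(B) = -2 + (-1)² = -2 + 1 = -1)
o(O(-2, 6))*(-13/(48 - 1*0)) = -(-13)/(48 - 1*0) = -(-13)/(48 + 0) = -(-13)/48 = -1*(-13/48) = 13/48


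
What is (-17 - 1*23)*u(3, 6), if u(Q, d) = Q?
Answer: -120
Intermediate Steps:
(-17 - 1*23)*u(3, 6) = (-17 - 1*23)*3 = (-17 - 23)*3 = -40*3 = -120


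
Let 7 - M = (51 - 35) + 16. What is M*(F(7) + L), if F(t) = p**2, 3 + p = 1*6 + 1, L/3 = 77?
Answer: -6175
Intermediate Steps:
L = 231 (L = 3*77 = 231)
p = 4 (p = -3 + (1*6 + 1) = -3 + (6 + 1) = -3 + 7 = 4)
F(t) = 16 (F(t) = 4**2 = 16)
M = -25 (M = 7 - ((51 - 35) + 16) = 7 - (16 + 16) = 7 - 1*32 = 7 - 32 = -25)
M*(F(7) + L) = -25*(16 + 231) = -25*247 = -6175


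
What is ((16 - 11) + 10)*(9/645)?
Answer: 9/43 ≈ 0.20930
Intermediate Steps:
((16 - 11) + 10)*(9/645) = (5 + 10)*(9*(1/645)) = 15*(3/215) = 9/43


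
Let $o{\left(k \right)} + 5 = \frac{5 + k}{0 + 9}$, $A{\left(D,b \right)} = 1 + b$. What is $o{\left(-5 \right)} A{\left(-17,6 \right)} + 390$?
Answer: $355$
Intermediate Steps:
$o{\left(k \right)} = - \frac{40}{9} + \frac{k}{9}$ ($o{\left(k \right)} = -5 + \frac{5 + k}{0 + 9} = -5 + \frac{5 + k}{9} = -5 + \left(5 + k\right) \frac{1}{9} = -5 + \left(\frac{5}{9} + \frac{k}{9}\right) = - \frac{40}{9} + \frac{k}{9}$)
$o{\left(-5 \right)} A{\left(-17,6 \right)} + 390 = \left(- \frac{40}{9} + \frac{1}{9} \left(-5\right)\right) \left(1 + 6\right) + 390 = \left(- \frac{40}{9} - \frac{5}{9}\right) 7 + 390 = \left(-5\right) 7 + 390 = -35 + 390 = 355$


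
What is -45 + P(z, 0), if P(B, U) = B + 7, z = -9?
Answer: -47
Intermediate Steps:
P(B, U) = 7 + B
-45 + P(z, 0) = -45 + (7 - 9) = -45 - 2 = -47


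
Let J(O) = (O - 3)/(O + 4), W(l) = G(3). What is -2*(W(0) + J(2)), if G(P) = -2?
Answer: 13/3 ≈ 4.3333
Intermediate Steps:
W(l) = -2
J(O) = (-3 + O)/(4 + O)
-2*(W(0) + J(2)) = -2*(-2 + (-3 + 2)/(4 + 2)) = -2*(-2 - 1/6) = -2*(-2 + (⅙)*(-1)) = -2*(-2 - ⅙) = -2*(-13/6) = 13/3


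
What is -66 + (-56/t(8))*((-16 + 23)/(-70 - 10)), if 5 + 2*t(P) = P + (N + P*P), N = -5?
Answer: -20411/310 ≈ -65.842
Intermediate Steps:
t(P) = -5 + P/2 + P**2/2 (t(P) = -5/2 + (P + (-5 + P*P))/2 = -5/2 + (P + (-5 + P**2))/2 = -5/2 + (-5 + P + P**2)/2 = -5/2 + (-5/2 + P/2 + P**2/2) = -5 + P/2 + P**2/2)
-66 + (-56/t(8))*((-16 + 23)/(-70 - 10)) = -66 + (-56/(-5 + (1/2)*8 + (1/2)*8**2))*((-16 + 23)/(-70 - 10)) = -66 + (-56/(-5 + 4 + (1/2)*64))*(7/(-80)) = -66 + (-56/(-5 + 4 + 32))*(7*(-1/80)) = -66 - 56/31*(-7/80) = -66 + 49/310 = -20411/310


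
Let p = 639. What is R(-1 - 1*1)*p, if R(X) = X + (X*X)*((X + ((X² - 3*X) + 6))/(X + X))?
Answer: -10224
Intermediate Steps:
R(X) = X + X*(6 + X² - 2*X)/2 (R(X) = X + X²*((X + (6 + X² - 3*X))/((2*X))) = X + X²*((6 + X² - 2*X)*(1/(2*X))) = X + X²*((6 + X² - 2*X)/(2*X)) = X + X*(6 + X² - 2*X)/2)
R(-1 - 1*1)*p = ((-1 - 1*1)*(8 + (-1 - 1*1)² - 2*(-1 - 1*1))/2)*639 = ((-1 - 1)*(8 + (-1 - 1)² - 2*(-1 - 1))/2)*639 = ((½)*(-2)*(8 + (-2)² - 2*(-2)))*639 = ((½)*(-2)*(8 + 4 + 4))*639 = ((½)*(-2)*16)*639 = -16*639 = -10224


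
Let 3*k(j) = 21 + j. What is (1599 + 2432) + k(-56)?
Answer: 12058/3 ≈ 4019.3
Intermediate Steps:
k(j) = 7 + j/3 (k(j) = (21 + j)/3 = 7 + j/3)
(1599 + 2432) + k(-56) = (1599 + 2432) + (7 + (⅓)*(-56)) = 4031 + (7 - 56/3) = 4031 - 35/3 = 12058/3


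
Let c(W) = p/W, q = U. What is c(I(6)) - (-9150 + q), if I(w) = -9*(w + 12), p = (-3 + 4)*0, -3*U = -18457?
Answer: 8993/3 ≈ 2997.7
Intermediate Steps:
U = 18457/3 (U = -⅓*(-18457) = 18457/3 ≈ 6152.3)
q = 18457/3 ≈ 6152.3
p = 0 (p = 1*0 = 0)
I(w) = -108 - 9*w (I(w) = -9*(12 + w) = -108 - 9*w)
c(W) = 0 (c(W) = 0/W = 0)
c(I(6)) - (-9150 + q) = 0 - (-9150 + 18457/3) = 0 - 1*(-8993/3) = 0 + 8993/3 = 8993/3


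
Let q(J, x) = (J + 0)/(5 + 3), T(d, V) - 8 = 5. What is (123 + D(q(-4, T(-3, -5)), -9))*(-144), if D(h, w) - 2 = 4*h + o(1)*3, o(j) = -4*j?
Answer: -15984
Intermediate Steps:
T(d, V) = 13 (T(d, V) = 8 + 5 = 13)
q(J, x) = J/8
D(h, w) = -10 + 4*h (D(h, w) = 2 + (4*h - 4*1*3) = 2 + (4*h - 4*3) = 2 + (4*h - 12) = 2 + (-12 + 4*h) = -10 + 4*h)
(123 + D(q(-4, T(-3, -5)), -9))*(-144) = (123 + (-10 + 4*((⅛)*(-4))))*(-144) = (123 + (-10 + 4*(-½)))*(-144) = (123 + (-10 - 2))*(-144) = (123 - 12)*(-144) = 111*(-144) = -15984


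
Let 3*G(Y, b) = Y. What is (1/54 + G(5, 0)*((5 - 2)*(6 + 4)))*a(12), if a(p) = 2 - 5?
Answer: -2701/18 ≈ -150.06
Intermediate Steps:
G(Y, b) = Y/3
a(p) = -3
(1/54 + G(5, 0)*((5 - 2)*(6 + 4)))*a(12) = (1/54 + ((⅓)*5)*((5 - 2)*(6 + 4)))*(-3) = (1/54 + 5*(3*10)/3)*(-3) = (1/54 + (5/3)*30)*(-3) = (1/54 + 50)*(-3) = (2701/54)*(-3) = -2701/18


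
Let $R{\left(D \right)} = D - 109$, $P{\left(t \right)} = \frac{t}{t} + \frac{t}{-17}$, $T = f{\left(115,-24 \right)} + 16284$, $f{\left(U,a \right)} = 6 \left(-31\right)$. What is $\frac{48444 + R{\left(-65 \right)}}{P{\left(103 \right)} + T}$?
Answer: $\frac{82059}{27358} \approx 2.9995$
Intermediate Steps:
$f{\left(U,a \right)} = -186$
$T = 16098$ ($T = -186 + 16284 = 16098$)
$P{\left(t \right)} = 1 - \frac{t}{17}$ ($P{\left(t \right)} = 1 + t \left(- \frac{1}{17}\right) = 1 - \frac{t}{17}$)
$R{\left(D \right)} = -109 + D$
$\frac{48444 + R{\left(-65 \right)}}{P{\left(103 \right)} + T} = \frac{48444 - 174}{\left(1 - \frac{103}{17}\right) + 16098} = \frac{48270}{- \frac{86}{17} + 16098} = \frac{48270}{\frac{273580}{17}} = 48270 \cdot \frac{17}{273580} = \frac{82059}{27358}$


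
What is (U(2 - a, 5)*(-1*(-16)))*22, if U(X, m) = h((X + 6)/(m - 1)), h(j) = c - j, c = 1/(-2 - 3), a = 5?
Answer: -1672/5 ≈ -334.40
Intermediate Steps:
c = -⅕ (c = 1/(-5) = -⅕ ≈ -0.20000)
h(j) = -⅕ - j
U(X, m) = -⅕ - (6 + X)/(-1 + m) (U(X, m) = -⅕ - (X + 6)/(m - 1) = -⅕ - (6 + X)/(-1 + m))
(U(2 - a, 5)*(-1*(-16)))*22 = (((-29 - 1*5 - 5*(2 - 1*5))/(5*(-1 + 5)))*(-1*(-16)))*22 = (((⅕)*(-29 - 5 - 5*(2 - 5))/4)*16)*22 = (((⅕)*(¼)*(-29 - 5 - 5*(-3)))*16)*22 = (((⅕)*(¼)*(-29 - 5 + 15))*16)*22 = (((⅕)*(¼)*(-19))*16)*22 = -19/20*16*22 = -76/5*22 = -1672/5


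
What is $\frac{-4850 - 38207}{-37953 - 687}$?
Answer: $\frac{6151}{5520} \approx 1.1143$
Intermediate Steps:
$\frac{-4850 - 38207}{-37953 - 687} = - \frac{43057}{-38640} = \left(-43057\right) \left(- \frac{1}{38640}\right) = \frac{6151}{5520}$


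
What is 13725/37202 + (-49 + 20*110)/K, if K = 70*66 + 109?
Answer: 144927027/175928258 ≈ 0.82378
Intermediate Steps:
K = 4729 (K = 4620 + 109 = 4729)
13725/37202 + (-49 + 20*110)/K = 13725/37202 + (-49 + 20*110)/4729 = 13725*(1/37202) + (-49 + 2200)*(1/4729) = 13725/37202 + 2151*(1/4729) = 13725/37202 + 2151/4729 = 144927027/175928258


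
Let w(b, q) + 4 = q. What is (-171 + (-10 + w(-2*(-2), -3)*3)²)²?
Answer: 624100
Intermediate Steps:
w(b, q) = -4 + q
(-171 + (-10 + w(-2*(-2), -3)*3)²)² = (-171 + (-10 + (-4 - 3)*3)²)² = (-171 + (-10 - 7*3)²)² = (-171 + (-10 - 21)²)² = (-171 + (-31)²)² = (-171 + 961)² = 790² = 624100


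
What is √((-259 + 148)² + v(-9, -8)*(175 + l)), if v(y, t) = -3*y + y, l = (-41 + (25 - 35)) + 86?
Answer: 3*√1789 ≈ 126.89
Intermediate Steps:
l = 35 (l = (-41 - 10) + 86 = -51 + 86 = 35)
v(y, t) = -2*y
√((-259 + 148)² + v(-9, -8)*(175 + l)) = √((-259 + 148)² + (-2*(-9))*(175 + 35)) = √((-111)² + 18*210) = √(12321 + 3780) = √16101 = 3*√1789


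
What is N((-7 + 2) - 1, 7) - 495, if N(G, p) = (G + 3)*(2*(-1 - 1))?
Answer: -483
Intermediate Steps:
N(G, p) = -12 - 4*G (N(G, p) = (3 + G)*(2*(-2)) = (3 + G)*(-4) = -12 - 4*G)
N((-7 + 2) - 1, 7) - 495 = (-12 - 4*((-7 + 2) - 1)) - 495 = (-12 - 4*(-5 - 1)) - 495 = (-12 - 4*(-6)) - 495 = (-12 + 24) - 495 = 12 - 495 = -483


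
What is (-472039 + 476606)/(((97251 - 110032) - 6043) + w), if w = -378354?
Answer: -4567/397178 ≈ -0.011499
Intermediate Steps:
(-472039 + 476606)/(((97251 - 110032) - 6043) + w) = (-472039 + 476606)/(((97251 - 110032) - 6043) - 378354) = 4567/((-12781 - 6043) - 378354) = 4567/(-18824 - 378354) = 4567/(-397178) = 4567*(-1/397178) = -4567/397178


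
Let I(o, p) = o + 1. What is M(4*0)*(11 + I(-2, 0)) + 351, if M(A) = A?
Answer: 351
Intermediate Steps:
I(o, p) = 1 + o
M(4*0)*(11 + I(-2, 0)) + 351 = (4*0)*(11 + (1 - 2)) + 351 = 0*(11 - 1) + 351 = 0*10 + 351 = 0 + 351 = 351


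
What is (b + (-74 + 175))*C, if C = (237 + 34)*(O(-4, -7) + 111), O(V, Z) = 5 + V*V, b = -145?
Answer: -1573968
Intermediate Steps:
O(V, Z) = 5 + V²
C = 35772 (C = (237 + 34)*((5 + (-4)²) + 111) = 271*((5 + 16) + 111) = 271*(21 + 111) = 271*132 = 35772)
(b + (-74 + 175))*C = (-145 + (-74 + 175))*35772 = (-145 + 101)*35772 = -44*35772 = -1573968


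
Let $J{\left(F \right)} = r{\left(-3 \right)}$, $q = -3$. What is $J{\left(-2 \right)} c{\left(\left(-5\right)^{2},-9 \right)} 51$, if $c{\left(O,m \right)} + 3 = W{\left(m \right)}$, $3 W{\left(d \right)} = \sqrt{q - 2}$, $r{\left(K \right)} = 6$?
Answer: $-918 + 102 i \sqrt{5} \approx -918.0 + 228.08 i$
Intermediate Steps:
$J{\left(F \right)} = 6$
$W{\left(d \right)} = \frac{i \sqrt{5}}{3}$ ($W{\left(d \right)} = \frac{\sqrt{-3 - 2}}{3} = \frac{\sqrt{-5}}{3} = \frac{i \sqrt{5}}{3}$)
$c{\left(O,m \right)} = -3 + \frac{i \sqrt{5}}{3}$
$J{\left(-2 \right)} c{\left(\left(-5\right)^{2},-9 \right)} 51 = 6 \left(-3 + \frac{i \sqrt{5}}{3}\right) 51 = \left(-18 + 2 i \sqrt{5}\right) 51 = -918 + 102 i \sqrt{5}$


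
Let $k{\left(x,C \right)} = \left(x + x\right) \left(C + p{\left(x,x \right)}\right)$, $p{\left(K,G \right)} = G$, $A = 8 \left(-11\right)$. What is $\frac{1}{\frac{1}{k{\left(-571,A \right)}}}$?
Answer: $752578$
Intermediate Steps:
$A = -88$
$k{\left(x,C \right)} = 2 x \left(C + x\right)$ ($k{\left(x,C \right)} = \left(x + x\right) \left(C + x\right) = 2 x \left(C + x\right)$)
$\frac{1}{\frac{1}{k{\left(-571,A \right)}}} = \frac{1}{\frac{1}{2 \left(-571\right) \left(-88 - 571\right)}} = \frac{1}{\frac{1}{2 \left(-571\right) \left(-659\right)}} = \frac{1}{\frac{1}{752578}} = 752578$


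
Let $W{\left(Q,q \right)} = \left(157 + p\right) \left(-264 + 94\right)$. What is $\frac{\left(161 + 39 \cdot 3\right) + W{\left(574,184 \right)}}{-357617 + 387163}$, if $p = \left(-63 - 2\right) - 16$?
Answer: $- \frac{6321}{14773} \approx -0.42788$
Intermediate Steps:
$p = -81$ ($p = -65 - 16 = -81$)
$W{\left(Q,q \right)} = -12920$ ($W{\left(Q,q \right)} = \left(157 - 81\right) \left(-264 + 94\right) = 76 \left(-170\right) = -12920$)
$\frac{\left(161 + 39 \cdot 3\right) + W{\left(574,184 \right)}}{-357617 + 387163} = \frac{\left(161 + 39 \cdot 3\right) - 12920}{-357617 + 387163} = \frac{\left(161 + 117\right) - 12920}{29546} = \left(278 - 12920\right) \frac{1}{29546} = \left(-12642\right) \frac{1}{29546} = - \frac{6321}{14773}$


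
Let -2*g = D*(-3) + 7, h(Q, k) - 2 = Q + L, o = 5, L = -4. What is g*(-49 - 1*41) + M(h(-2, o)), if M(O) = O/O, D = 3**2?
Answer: -899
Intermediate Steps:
D = 9
h(Q, k) = -2 + Q (h(Q, k) = 2 + (Q - 4) = 2 + (-4 + Q) = -2 + Q)
M(O) = 1
g = 10 (g = -(9*(-3) + 7)/2 = -(-27 + 7)/2 = -1/2*(-20) = 10)
g*(-49 - 1*41) + M(h(-2, o)) = 10*(-49 - 1*41) + 1 = 10*(-49 - 41) + 1 = 10*(-90) + 1 = -900 + 1 = -899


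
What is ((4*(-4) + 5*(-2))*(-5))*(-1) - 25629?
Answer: -25759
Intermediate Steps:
((4*(-4) + 5*(-2))*(-5))*(-1) - 25629 = ((-16 - 10)*(-5))*(-1) - 25629 = -26*(-5)*(-1) - 25629 = 130*(-1) - 25629 = -130 - 25629 = -25759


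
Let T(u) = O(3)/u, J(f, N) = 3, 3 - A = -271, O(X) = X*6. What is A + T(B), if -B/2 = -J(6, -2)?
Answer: 277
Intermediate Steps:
O(X) = 6*X
A = 274 (A = 3 - 1*(-271) = 3 + 271 = 274)
B = 6 (B = -(-2)*3 = -2*(-3) = 6)
T(u) = 18/u (T(u) = (6*3)/u = 18/u)
A + T(B) = 274 + 18/6 = 274 + 18*(⅙) = 274 + 3 = 277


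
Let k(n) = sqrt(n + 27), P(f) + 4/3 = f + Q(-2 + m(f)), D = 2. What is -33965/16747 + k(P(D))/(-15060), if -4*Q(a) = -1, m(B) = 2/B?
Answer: -33965/16747 - sqrt(1005)/90360 ≈ -2.0285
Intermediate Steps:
Q(a) = 1/4 (Q(a) = -1/4*(-1) = 1/4)
P(f) = -13/12 + f (P(f) = -4/3 + (f + 1/4) = -4/3 + (1/4 + f) = -13/12 + f)
k(n) = sqrt(27 + n)
-33965/16747 + k(P(D))/(-15060) = -33965/16747 + sqrt(27 + (-13/12 + 2))/(-15060) = -33965*1/16747 + sqrt(27 + 11/12)*(-1/15060) = -33965/16747 + sqrt(335/12)*(-1/15060) = -33965/16747 + (sqrt(1005)/6)*(-1/15060) = -33965/16747 - sqrt(1005)/90360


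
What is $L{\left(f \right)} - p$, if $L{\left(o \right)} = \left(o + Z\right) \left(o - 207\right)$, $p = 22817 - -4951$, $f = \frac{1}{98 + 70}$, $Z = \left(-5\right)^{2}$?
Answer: $- \frac{929813807}{28224} \approx -32944.0$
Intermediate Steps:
$Z = 25$
$f = \frac{1}{168} \approx 0.0059524$
$p = 27768$ ($p = 22817 + 4951 = 27768$)
$L{\left(o \right)} = \left(-207 + o\right) \left(25 + o\right)$ ($L{\left(o \right)} = \left(o + 25\right) \left(o - 207\right) = \left(25 + o\right) \left(-207 + o\right) = \left(-207 + o\right) \left(25 + o\right)$)
$L{\left(f \right)} - p = \left(-5175 + \left(\frac{1}{168}\right)^{2} - \frac{13}{12}\right) - 27768 = \left(-5175 + \frac{1}{28224} - \frac{13}{12}\right) - 27768 = - \frac{146089775}{28224} - 27768 = - \frac{929813807}{28224}$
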